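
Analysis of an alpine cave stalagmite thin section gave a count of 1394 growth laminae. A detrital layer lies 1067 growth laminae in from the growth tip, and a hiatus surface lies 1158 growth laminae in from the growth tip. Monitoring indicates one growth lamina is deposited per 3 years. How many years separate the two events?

Separation: 1158 − 1067 = 91 growth laminae.
Multiplying by 3 years per growth lamina: 91 × 3 = 273 years.

273 years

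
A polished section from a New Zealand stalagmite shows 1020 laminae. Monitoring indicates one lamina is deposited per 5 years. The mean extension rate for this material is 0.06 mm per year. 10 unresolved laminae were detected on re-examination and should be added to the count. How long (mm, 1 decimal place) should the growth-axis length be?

309.0 mm

Correcting the raw count gives 1020 + 10 = 1030 true laminae.
Multiplying by 5 years per lamina: 1030 × 5 = 5150 years.
5150 years at 0.06 mm/year gives 0.06 × 5150 = 309.0 mm.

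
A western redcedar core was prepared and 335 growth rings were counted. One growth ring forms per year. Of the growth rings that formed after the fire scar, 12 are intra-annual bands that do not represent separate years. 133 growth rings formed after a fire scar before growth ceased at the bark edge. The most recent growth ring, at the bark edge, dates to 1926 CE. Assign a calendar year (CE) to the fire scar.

1805 CE

133 growth rings post-date the fire scar.
Excluding 12 false growth rings: 133 − 12 = 121.
Counting back 121 years from 1926 CE places the fire scar in 1926 − 121 = 1805 CE.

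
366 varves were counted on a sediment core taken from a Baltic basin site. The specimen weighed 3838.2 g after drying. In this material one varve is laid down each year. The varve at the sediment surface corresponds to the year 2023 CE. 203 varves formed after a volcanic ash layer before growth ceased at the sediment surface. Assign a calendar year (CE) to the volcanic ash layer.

1820 CE

203 varves post-date the volcanic ash layer.
2023 − 203 = 1820 CE.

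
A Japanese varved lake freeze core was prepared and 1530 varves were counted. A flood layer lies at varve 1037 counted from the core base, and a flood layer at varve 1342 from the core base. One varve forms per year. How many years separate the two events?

305 yr

The two markers are separated by 1342 − 1037 = 305 varves.
At one varve per year, 305 years elapsed between them.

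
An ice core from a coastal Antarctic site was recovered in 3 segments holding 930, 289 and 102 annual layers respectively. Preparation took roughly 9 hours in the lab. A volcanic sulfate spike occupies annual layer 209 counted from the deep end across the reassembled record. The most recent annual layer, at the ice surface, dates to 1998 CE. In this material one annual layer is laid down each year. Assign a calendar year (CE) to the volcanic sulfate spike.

886 CE

Total annual layers = 930 + 289 + 102 = 1321.
The volcanic sulfate spike sits at annual layer 209 from the deep end, so 1321 − 209 = 1112 annual layers formed after it.
1998 − 1112 = 886 CE.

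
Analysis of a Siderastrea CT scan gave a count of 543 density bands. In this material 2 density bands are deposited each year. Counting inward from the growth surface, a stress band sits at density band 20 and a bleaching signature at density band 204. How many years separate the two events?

92 years

The two markers are separated by 204 − 20 = 184 density bands.
Dividing by 2 density bands per year: 184 / 2 = 92 years.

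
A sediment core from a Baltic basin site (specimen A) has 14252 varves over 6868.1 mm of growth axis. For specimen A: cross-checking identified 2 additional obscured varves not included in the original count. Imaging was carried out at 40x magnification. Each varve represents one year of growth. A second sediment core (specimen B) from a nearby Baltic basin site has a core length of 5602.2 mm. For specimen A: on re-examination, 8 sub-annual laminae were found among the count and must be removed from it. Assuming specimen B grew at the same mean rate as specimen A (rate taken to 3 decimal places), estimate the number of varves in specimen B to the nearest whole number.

11623 varves

Specimen A: adjusted count: 14252 − 8 + 2 = 14246 varves.
A: 6868.1 mm over 14246 years gives 6868.1 / 14246 ≈ 0.482 mm/yr.
Specimen B: 5602.2 mm / 0.482 mm per year = 11622.82 years ≈ 11623 varves.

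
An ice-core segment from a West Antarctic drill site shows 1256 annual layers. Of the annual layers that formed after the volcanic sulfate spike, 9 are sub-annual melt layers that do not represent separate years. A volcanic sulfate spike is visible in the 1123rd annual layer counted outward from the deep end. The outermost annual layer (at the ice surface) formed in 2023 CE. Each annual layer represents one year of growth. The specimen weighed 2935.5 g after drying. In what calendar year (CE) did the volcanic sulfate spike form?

1899 CE

Between annual layer 1123 and the ice surface there are 1256 − 1123 = 133 annual layers.
Removing the 9 false annual layers leaves 133 − 9 = 124 true annual layers beyond the volcanic sulfate spike.
The annual layer at the ice surface is 2023 CE, so the volcanic sulfate spike dates to 2023 − 124 = 1899 CE.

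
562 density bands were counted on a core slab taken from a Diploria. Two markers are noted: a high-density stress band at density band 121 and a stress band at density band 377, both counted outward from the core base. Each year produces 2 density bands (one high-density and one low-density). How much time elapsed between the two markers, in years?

128 yr

377 − 121 = 256 density bands lie between the two events.
With 2 density bands per year, 256 / 2 = 128 years.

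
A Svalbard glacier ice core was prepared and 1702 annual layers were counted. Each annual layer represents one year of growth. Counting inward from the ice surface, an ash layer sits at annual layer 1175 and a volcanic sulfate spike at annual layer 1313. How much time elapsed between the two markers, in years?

138 yr

1313 − 1175 = 138 annual layers lie between the two events.
One annual layer per year makes the interval 138 years.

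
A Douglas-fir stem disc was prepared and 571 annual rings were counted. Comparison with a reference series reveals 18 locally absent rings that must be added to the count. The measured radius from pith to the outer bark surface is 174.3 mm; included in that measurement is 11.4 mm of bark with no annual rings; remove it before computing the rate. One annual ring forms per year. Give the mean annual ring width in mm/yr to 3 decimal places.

True annual ring count = 571 + 18 = 589.
The growth record spans 174.3 − 11.4 = 162.9 mm.
162.9 mm over 589 years gives 162.9 / 589 ≈ 0.277 mm/yr.

0.277 mm/yr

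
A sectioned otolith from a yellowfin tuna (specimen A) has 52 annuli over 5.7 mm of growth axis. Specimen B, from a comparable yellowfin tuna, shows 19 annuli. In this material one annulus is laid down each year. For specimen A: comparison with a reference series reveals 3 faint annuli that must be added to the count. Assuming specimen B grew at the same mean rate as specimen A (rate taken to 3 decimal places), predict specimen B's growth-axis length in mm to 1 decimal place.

2.0 mm

Specimen A: after corrections the count is 52 + 3 = 55 annuli.
A: Extension rate ≈ 5.7 / 55 = 0.104 mm per year.
Length of B = 0.104 × 19 = 2.0 mm.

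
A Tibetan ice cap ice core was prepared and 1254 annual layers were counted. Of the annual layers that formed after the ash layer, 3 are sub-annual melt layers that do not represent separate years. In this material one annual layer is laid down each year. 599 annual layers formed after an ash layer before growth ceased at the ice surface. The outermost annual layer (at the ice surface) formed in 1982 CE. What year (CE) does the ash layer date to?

599 annual layers post-date the ash layer.
599 − 3 false = 596 true annual layers after the ash layer.
1982 − 596 = 1386 CE.

1386 CE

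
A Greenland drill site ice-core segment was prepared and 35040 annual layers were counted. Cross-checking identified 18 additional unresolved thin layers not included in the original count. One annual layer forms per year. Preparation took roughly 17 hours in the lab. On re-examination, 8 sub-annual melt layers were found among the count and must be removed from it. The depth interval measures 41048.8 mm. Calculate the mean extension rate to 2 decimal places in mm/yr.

1.17 mm/yr

True annual layer count = 35040 − 8 + 18 = 35050.
Extension rate ≈ 41048.8 / 35050 = 1.17 mm/yr.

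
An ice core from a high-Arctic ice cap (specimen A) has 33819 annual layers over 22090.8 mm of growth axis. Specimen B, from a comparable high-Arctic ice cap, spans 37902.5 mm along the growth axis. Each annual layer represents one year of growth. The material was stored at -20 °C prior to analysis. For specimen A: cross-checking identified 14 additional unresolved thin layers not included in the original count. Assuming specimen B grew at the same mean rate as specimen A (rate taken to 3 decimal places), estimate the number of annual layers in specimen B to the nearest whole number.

58044 annual layers

Specimen A: after corrections the count is 33819 + 14 = 33833 annual layers.
A: Mean rate = 22090.8 mm / 33833 years ≈ 0.653 mm per year.
B spans 37902.5 / 0.653 = 58043.64 years ≈ 58044 annual layers.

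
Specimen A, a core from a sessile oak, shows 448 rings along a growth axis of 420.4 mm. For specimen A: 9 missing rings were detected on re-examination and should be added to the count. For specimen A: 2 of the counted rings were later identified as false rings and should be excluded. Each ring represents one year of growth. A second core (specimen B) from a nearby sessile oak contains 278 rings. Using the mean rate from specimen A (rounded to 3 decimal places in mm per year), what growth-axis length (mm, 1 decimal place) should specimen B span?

Specimen A: correcting the raw count gives 448 − 2 + 9 = 455 true rings.
A: Extension rate ≈ 420.4 / 455 = 0.924 mm/yr.
B's length ≈ 0.924 × 278 = 256.9 mm.

256.9 mm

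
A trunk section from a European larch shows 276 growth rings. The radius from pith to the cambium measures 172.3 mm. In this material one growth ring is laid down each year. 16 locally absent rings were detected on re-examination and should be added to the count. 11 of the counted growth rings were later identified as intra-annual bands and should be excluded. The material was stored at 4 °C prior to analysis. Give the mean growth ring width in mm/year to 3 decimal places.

Correcting the raw count gives 276 − 11 + 16 = 281 true growth rings.
Mean rate = 172.3 mm / 281 years ≈ 0.613 mm/year.

0.613 mm/year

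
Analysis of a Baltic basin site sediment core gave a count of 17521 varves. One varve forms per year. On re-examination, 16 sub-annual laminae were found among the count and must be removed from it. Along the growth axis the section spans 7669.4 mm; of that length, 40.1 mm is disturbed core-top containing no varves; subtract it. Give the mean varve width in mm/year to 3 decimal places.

0.436 mm/year

After corrections the count is 17521 − 16 = 17505 varves.
Net length = 7669.4 − 40.1 = 7629.3 mm.
7629.3 mm over 17505 years gives 7629.3 / 17505 ≈ 0.436 mm/year.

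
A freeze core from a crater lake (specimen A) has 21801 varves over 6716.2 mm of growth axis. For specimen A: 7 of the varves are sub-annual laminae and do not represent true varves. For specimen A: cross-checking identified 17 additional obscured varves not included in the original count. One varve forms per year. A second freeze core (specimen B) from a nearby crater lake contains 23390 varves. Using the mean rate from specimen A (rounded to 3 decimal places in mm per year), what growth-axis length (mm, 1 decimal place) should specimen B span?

Specimen A: adjusted count: 21801 − 7 + 17 = 21811 varves.
A: Mean rate = 6716.2 mm / 21811 years ≈ 0.308 mm/yr.
B's length ≈ 0.308 × 23390 = 7204.1 mm.

7204.1 mm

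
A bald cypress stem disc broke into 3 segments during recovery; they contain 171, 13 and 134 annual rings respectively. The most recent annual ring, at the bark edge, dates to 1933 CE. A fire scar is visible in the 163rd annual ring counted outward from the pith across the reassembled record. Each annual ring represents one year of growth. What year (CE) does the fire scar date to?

Total annual rings = 171 + 13 + 134 = 318.
Between annual ring 163 and the bark edge there are 318 − 163 = 155 annual rings.
The annual ring at the bark edge is 1933 CE, so the fire scar dates to 1933 − 155 = 1778 CE.

1778 CE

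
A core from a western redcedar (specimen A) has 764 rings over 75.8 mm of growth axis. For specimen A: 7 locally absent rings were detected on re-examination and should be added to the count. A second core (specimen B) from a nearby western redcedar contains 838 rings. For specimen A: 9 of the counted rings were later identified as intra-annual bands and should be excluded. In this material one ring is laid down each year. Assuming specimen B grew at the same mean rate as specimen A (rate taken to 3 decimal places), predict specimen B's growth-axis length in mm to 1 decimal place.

83.0 mm

Specimen A: adjusted count: 764 − 9 + 7 = 762 rings.
A: 75.8 mm over 762 years gives 75.8 / 762 ≈ 0.099 mm per year.
B's length ≈ 0.099 × 838 = 83.0 mm.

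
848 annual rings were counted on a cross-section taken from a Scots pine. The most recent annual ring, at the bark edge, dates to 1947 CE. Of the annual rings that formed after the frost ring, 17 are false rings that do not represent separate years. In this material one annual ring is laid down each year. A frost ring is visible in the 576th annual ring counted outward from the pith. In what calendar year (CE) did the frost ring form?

Between annual ring 576 and the bark edge there are 848 − 576 = 272 annual rings.
Excluding 17 false annual rings: 272 − 17 = 255.
The annual ring at the bark edge is 1947 CE, so the frost ring dates to 1947 − 255 = 1692 CE.

1692 CE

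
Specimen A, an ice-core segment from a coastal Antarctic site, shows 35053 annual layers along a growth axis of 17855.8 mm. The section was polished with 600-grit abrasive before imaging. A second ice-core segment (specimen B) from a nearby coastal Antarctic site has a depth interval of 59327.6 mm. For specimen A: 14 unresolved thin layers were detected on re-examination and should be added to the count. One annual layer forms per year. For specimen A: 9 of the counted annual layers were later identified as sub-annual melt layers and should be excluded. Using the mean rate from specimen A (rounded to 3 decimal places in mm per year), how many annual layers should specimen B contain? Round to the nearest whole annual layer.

Specimen A: adjusted count: 35053 − 9 + 14 = 35058 annual layers.
A: Extension rate ≈ 17855.8 / 35058 = 0.509 mm per year.
For B, 59327.6 / 0.509 = 116557.17 years ≈ 116557 annual layers.

116557 annual layers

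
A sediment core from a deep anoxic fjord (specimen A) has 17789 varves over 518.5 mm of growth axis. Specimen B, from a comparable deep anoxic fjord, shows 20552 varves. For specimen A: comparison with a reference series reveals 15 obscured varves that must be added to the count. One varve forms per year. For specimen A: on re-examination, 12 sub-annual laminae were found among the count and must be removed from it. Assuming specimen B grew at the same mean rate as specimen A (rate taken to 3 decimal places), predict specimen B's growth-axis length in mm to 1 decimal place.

Specimen A: true varve count = 17789 − 12 + 15 = 17792.
A: Mean rate = 518.5 mm / 17792 years ≈ 0.029 mm/yr.
Length of B = 0.029 × 20552 = 596.0 mm.

596.0 mm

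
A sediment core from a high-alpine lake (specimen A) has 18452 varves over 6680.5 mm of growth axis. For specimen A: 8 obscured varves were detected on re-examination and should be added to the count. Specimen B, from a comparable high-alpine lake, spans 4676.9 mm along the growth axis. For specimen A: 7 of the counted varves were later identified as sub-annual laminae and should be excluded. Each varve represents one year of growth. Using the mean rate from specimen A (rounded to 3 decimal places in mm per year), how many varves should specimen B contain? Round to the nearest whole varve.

Specimen A: after corrections the count is 18452 − 7 + 8 = 18453 varves.
A: Mean rate = 6680.5 mm / 18453 years ≈ 0.362 mm per year.
Specimen B: 4676.9 mm / 0.362 mm per year = 12919.61 years ≈ 12920 varves.

12920 varves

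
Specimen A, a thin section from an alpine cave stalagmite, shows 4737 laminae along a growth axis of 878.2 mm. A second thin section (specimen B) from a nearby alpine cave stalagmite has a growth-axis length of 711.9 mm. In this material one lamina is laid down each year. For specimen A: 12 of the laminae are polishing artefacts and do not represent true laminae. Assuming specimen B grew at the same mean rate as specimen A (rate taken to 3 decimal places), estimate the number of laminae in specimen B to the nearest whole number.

Specimen A: after corrections the count is 4737 − 12 = 4725 laminae.
A: 878.2 mm over 4725 years gives 878.2 / 4725 ≈ 0.186 mm/yr.
Specimen B: 711.9 mm / 0.186 mm per year = 3827.42 years ≈ 3827 laminae.

3827 laminae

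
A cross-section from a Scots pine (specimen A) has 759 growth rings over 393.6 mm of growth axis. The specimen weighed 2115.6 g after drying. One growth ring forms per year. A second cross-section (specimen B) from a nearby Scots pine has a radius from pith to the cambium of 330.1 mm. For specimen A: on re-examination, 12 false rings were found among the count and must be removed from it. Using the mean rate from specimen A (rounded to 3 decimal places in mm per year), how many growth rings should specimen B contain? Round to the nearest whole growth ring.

Specimen A: after corrections the count is 759 − 12 = 747 growth rings.
A: 393.6 mm over 747 years gives 393.6 / 747 ≈ 0.527 mm/year.
B spans 330.1 / 0.527 = 626.38 years ≈ 626 growth rings.

626 growth rings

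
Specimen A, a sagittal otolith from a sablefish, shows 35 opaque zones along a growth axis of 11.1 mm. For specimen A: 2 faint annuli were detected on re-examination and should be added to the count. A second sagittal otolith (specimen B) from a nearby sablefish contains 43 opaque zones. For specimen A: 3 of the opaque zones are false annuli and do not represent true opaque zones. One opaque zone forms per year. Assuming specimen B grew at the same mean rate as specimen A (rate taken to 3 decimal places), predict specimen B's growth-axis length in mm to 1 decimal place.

14.0 mm

Specimen A: true opaque zone count = 35 − 3 + 2 = 34.
A: Extension rate ≈ 11.1 / 34 = 0.326 mm/year.
B's length ≈ 0.326 × 43 = 14.0 mm.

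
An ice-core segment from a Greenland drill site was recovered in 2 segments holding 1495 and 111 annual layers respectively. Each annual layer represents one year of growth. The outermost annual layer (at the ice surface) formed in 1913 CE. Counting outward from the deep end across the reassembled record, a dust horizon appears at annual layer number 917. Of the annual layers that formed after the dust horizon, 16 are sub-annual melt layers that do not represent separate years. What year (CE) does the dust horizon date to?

Total annual layers = 1495 + 111 = 1606.
Between annual layer 917 and the ice surface there are 1606 − 917 = 689 annual layers.
Removing the 16 false annual layers leaves 689 − 16 = 673 true annual layers beyond the dust horizon.
The annual layer at the ice surface is 1913 CE, so the dust horizon dates to 1913 − 673 = 1240 CE.

1240 CE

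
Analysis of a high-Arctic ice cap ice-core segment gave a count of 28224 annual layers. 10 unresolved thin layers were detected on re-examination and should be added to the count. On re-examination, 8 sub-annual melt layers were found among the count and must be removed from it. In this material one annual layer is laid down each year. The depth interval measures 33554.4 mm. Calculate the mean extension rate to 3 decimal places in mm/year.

True annual layer count = 28224 − 8 + 10 = 28226.
Extension rate ≈ 33554.4 / 28226 = 1.189 mm/year.

1.189 mm/year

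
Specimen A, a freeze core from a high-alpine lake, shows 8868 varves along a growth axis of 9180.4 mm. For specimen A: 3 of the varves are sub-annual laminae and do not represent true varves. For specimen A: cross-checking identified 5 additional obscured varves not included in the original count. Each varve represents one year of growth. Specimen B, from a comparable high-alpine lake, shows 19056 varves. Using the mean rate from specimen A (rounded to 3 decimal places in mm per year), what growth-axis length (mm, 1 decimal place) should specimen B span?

19723.0 mm

Specimen A: true varve count = 8868 − 3 + 5 = 8870.
A: Extension rate ≈ 9180.4 / 8870 = 1.035 mm/yr.
B's length ≈ 1.035 × 19056 = 19723.0 mm.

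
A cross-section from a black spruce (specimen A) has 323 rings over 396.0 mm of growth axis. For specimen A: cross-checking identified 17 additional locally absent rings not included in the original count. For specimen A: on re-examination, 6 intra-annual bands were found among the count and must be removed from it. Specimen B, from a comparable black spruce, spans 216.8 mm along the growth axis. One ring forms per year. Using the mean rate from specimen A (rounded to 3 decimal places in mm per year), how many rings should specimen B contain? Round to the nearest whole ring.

183 rings

Specimen A: true ring count = 323 − 6 + 17 = 334.
A: Extension rate ≈ 396.0 / 334 = 1.186 mm per year.
Specimen B: 216.8 mm / 1.186 mm per year = 182.80 years ≈ 183 rings.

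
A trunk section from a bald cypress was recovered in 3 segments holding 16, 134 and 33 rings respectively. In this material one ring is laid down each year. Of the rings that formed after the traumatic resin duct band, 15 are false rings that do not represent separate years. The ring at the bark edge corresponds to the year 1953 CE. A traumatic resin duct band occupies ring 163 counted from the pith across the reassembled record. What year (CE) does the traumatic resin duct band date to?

Total rings = 16 + 134 + 33 = 183.
The traumatic resin duct band sits at ring 163 from the pith, so 183 − 163 = 20 rings formed after it.
20 − 15 false = 5 true rings after the traumatic resin duct band.
The ring at the bark edge is 1953 CE, so the traumatic resin duct band dates to 1953 − 5 = 1948 CE.

1948 CE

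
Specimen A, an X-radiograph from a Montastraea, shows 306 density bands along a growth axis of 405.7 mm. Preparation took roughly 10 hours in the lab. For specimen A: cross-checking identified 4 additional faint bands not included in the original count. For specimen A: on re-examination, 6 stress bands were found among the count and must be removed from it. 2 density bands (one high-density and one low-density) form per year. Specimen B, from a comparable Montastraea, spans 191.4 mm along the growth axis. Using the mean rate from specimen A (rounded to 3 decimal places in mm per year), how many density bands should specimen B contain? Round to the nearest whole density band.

143 density bands

Specimen A: correcting the raw count gives 306 − 6 + 4 = 304 true density bands.
Specimen A: with 2 density bands per year, 304 / 2 = 152 years.
A: Mean rate = 405.7 mm / 152 years ≈ 2.669 mm/yr.
Specimen B: 191.4 mm / 2.669 mm per year = 71.71 years; at 2 density bands per year that is 71.71 × 2 ≈ 143 density bands.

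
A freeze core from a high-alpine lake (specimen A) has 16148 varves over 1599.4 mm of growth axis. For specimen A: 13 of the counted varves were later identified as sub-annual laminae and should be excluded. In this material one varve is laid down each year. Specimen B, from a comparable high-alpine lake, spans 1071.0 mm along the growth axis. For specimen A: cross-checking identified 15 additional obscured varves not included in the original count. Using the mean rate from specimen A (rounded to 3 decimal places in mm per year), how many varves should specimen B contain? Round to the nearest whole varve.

Specimen A: adjusted count: 16148 − 13 + 15 = 16150 varves.
A: Extension rate ≈ 1599.4 / 16150 = 0.099 mm/yr.
For B, 1071.0 / 0.099 = 10818.18 years ≈ 10818 varves.

10818 varves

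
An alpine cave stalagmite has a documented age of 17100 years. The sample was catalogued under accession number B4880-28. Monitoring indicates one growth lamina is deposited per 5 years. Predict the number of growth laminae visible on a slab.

3420 growth laminae

One growth lamina every 5 years means 17100 / 5 = 3420 growth laminae.
So 3420 growth laminae should be present.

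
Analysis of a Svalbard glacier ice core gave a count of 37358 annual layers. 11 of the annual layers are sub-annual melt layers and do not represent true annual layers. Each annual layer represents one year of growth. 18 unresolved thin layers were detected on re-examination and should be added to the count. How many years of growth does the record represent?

37365 years

True annual layer count = 37358 − 11 + 18 = 37365.
With a one-to-one annual layer periodicity this is 37365 years.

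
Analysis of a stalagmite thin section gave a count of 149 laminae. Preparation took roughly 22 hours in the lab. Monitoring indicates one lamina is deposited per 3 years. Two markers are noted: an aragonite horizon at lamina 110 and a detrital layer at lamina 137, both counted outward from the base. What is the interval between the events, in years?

81 years

The two markers are separated by 137 − 110 = 27 laminae.
At 3 years per lamina, 27 × 3 = 81 years.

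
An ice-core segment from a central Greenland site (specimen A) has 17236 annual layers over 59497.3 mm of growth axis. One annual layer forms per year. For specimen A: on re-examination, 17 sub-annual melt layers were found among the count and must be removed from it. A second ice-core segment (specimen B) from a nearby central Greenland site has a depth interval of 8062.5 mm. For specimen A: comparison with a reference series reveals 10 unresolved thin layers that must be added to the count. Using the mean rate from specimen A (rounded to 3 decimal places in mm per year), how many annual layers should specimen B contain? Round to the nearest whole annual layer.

2335 annual layers

Specimen A: after corrections the count is 17236 − 17 + 10 = 17229 annual layers.
A: 59497.3 mm over 17229 years gives 59497.3 / 17229 ≈ 3.453 mm per year.
For B, 8062.5 / 3.453 = 2334.93 years ≈ 2335 annual layers.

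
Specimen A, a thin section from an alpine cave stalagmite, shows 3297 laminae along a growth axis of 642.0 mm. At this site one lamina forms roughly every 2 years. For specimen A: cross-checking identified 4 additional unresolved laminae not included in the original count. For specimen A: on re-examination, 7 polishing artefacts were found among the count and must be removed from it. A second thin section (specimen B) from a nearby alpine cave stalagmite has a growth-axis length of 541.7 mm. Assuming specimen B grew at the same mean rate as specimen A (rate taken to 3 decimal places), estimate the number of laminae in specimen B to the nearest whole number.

2792 laminae

Specimen A: true lamina count = 3297 − 7 + 4 = 3294.
Specimen A: 3294 laminae at 2 years each span 3294 × 2 = 6588 years.
A: Extension rate ≈ 642.0 / 6588 = 0.097 mm/year.
B spans 541.7 / 0.097 = 5584.54 years; at 2 years per lamina that is 5584.54 / 2 ≈ 2792 laminae.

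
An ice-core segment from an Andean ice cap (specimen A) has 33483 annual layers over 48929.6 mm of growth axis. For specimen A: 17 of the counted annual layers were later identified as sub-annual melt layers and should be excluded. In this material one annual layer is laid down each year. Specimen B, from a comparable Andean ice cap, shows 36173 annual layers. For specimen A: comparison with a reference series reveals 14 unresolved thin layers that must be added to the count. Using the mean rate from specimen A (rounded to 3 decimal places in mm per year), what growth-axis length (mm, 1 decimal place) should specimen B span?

52848.8 mm

Specimen A: adjusted count: 33483 − 17 + 14 = 33480 annual layers.
A: Extension rate ≈ 48929.6 / 33480 = 1.461 mm per year.
B's length ≈ 1.461 × 36173 = 52848.8 mm.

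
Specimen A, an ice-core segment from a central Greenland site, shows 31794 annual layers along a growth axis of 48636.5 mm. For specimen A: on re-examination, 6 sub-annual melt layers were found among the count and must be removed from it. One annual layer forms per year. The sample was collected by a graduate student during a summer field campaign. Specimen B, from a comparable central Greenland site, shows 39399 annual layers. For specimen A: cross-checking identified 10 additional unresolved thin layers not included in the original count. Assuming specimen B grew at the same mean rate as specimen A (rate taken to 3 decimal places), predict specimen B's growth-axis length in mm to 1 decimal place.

60280.5 mm

Specimen A: correcting the raw count gives 31794 − 6 + 10 = 31798 true annual layers.
A: 48636.5 mm over 31798 years gives 48636.5 / 31798 ≈ 1.530 mm per year.
Length of B = 1.530 × 39399 = 60280.5 mm.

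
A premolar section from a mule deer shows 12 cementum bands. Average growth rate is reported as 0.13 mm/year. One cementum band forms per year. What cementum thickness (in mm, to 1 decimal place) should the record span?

12 years of growth are recorded.
12 years at 0.13 mm/year gives 0.13 × 12 = 1.6 mm.

1.6 mm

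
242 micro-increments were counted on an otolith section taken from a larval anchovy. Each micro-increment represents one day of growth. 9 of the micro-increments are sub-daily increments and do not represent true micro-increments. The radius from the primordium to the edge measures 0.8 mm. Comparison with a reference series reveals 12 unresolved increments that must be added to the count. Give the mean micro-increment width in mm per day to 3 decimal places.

0.003 mm per day

Correcting the raw count gives 242 − 9 + 12 = 245 true micro-increments.
Mean rate = 0.8 mm / 245 days ≈ 0.003 mm per day.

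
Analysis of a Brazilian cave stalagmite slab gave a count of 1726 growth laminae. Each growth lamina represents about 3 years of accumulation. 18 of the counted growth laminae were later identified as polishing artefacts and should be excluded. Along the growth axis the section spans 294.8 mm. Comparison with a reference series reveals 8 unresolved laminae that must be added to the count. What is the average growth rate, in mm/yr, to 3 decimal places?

0.057 mm/yr

True growth lamina count = 1726 − 18 + 8 = 1716.
At 3 years per growth lamina, 1716 × 3 = 5148 years.
Mean rate = 294.8 mm / 5148 years ≈ 0.057 mm/yr.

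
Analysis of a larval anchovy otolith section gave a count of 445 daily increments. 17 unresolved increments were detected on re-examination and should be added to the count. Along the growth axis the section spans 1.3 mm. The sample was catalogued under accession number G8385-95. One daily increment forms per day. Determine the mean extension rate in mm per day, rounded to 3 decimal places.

0.003 mm per day

Adjusted count: 445 + 17 = 462 daily increments.
Extension rate ≈ 1.3 / 462 = 0.003 mm per day.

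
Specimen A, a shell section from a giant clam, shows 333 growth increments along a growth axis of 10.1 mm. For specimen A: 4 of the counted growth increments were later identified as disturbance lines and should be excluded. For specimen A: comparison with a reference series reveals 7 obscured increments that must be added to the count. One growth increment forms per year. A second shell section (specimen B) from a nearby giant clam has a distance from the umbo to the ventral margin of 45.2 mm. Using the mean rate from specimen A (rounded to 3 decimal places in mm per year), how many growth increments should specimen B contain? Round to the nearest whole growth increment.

1507 growth increments

Specimen A: true growth increment count = 333 − 4 + 7 = 336.
A: Extension rate ≈ 10.1 / 336 = 0.030 mm/yr.
B spans 45.2 / 0.030 = 1506.67 years ≈ 1507 growth increments.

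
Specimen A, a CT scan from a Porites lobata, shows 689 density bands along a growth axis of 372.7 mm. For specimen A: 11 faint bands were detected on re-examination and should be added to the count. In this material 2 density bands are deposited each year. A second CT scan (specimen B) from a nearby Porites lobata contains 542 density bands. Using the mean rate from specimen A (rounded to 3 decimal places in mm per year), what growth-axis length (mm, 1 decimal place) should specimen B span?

288.6 mm

Specimen A: adjusted count: 689 + 11 = 700 density bands.
Specimen A: 700 density bands at 2 per year is 700 / 2 = 350 years.
A: Mean rate = 372.7 mm / 350 years ≈ 1.065 mm/yr.
Specimen B: with 2 density bands per year, 542 / 2 = 271 years. For B, 1.065 mm/year × 271 years = 288.6 mm.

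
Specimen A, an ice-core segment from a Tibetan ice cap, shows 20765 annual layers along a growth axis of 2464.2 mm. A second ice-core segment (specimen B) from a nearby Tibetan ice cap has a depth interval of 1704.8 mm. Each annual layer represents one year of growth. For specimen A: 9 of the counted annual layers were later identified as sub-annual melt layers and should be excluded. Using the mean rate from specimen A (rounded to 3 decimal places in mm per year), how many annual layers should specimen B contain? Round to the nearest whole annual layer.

Specimen A: after corrections the count is 20765 − 9 = 20756 annual layers.
A: 2464.2 mm over 20756 years gives 2464.2 / 20756 ≈ 0.119 mm per year.
Specimen B: 1704.8 mm / 0.119 mm per year = 14326.05 years ≈ 14326 annual layers.

14326 annual layers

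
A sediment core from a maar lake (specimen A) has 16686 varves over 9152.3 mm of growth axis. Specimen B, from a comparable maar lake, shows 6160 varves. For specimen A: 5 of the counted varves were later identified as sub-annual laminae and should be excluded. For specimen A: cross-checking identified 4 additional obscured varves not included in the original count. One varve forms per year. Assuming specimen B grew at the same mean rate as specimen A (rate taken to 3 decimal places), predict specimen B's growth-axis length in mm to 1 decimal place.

Specimen A: adjusted count: 16686 − 5 + 4 = 16685 varves.
A: 9152.3 mm over 16685 years gives 9152.3 / 16685 ≈ 0.549 mm per year.
For B, 0.549 mm/year × 6160 years = 3381.8 mm.

3381.8 mm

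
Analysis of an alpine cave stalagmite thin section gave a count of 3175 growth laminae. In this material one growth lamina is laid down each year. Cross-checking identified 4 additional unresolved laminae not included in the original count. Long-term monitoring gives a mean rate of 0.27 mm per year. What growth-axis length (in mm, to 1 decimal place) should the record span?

Adjusted count: 3175 + 4 = 3179 growth laminae.
Predicted length = 0.27 mm/year × 3179 years = 858.3 mm.

858.3 mm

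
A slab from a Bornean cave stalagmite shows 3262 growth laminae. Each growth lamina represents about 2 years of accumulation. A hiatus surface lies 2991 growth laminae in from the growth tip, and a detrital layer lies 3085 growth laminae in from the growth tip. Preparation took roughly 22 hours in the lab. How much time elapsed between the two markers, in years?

Separation: 3085 − 2991 = 94 growth laminae.
At 2 years per growth lamina, 94 × 2 = 188 years.

188 years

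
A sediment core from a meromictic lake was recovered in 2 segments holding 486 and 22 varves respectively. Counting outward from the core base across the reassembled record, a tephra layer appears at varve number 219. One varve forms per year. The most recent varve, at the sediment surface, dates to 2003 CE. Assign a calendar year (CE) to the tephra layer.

1714 CE

Total varves = 486 + 22 = 508.
The tephra layer sits at varve 219 from the core base, so 508 − 219 = 289 varves formed after it.
2003 − 289 = 1714 CE.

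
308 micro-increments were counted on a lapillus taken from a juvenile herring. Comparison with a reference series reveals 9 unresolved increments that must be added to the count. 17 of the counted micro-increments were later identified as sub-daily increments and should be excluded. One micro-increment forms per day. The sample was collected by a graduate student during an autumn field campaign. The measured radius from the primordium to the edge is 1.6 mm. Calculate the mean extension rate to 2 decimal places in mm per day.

Adjusted count: 308 − 17 + 9 = 300 micro-increments.
Mean rate = 1.6 mm / 300 days ≈ 0.01 mm per day.

0.01 mm per day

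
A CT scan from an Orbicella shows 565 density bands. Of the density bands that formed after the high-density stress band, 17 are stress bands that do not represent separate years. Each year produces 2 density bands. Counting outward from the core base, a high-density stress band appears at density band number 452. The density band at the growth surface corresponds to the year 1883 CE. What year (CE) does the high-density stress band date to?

1835 CE

The high-density stress band sits at density band 452 from the core base, so 565 − 452 = 113 density bands formed after it.
Excluding 17 false density bands: 113 − 17 = 96.
Dividing by 2 density bands per year: 96 / 2 = 48 years.
Counting back 48 years from 1883 CE places the high-density stress band in 1883 − 48 = 1835 CE.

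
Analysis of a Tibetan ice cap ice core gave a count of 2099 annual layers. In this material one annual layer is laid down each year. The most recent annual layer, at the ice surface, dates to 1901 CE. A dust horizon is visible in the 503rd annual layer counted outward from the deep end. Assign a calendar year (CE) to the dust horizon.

The dust horizon sits at annual layer 503 from the deep end, so 2099 − 503 = 1596 annual layers formed after it.
Counting back 1596 years from 1901 CE places the dust horizon in 1901 − 1596 = 305 CE.

305 CE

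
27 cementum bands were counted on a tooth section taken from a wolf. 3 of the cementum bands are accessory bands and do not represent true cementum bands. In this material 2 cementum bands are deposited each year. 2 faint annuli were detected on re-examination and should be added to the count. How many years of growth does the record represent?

13 years

True cementum band count = 27 − 3 + 2 = 26.
With 2 cementum bands per year, 26 / 2 = 13 years.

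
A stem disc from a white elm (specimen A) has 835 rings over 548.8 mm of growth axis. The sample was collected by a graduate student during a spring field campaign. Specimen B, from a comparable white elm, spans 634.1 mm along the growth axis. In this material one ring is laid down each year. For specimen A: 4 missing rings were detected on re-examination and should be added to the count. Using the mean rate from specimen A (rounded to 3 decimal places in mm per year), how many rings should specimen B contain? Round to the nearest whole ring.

970 rings

Specimen A: adjusted count: 835 + 4 = 839 rings.
A: 548.8 mm over 839 years gives 548.8 / 839 ≈ 0.654 mm/yr.
Specimen B: 634.1 mm / 0.654 mm per year = 969.57 years ≈ 970 rings.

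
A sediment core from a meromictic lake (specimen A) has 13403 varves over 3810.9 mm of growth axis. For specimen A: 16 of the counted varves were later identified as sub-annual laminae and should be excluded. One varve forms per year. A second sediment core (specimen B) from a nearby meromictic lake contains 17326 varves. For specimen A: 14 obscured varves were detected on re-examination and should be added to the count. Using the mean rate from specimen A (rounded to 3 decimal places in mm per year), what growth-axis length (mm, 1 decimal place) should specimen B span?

Specimen A: adjusted count: 13403 − 16 + 14 = 13401 varves.
A: Mean rate = 3810.9 mm / 13401 years ≈ 0.284 mm/year.
Length of B = 0.284 × 17326 = 4920.6 mm.

4920.6 mm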